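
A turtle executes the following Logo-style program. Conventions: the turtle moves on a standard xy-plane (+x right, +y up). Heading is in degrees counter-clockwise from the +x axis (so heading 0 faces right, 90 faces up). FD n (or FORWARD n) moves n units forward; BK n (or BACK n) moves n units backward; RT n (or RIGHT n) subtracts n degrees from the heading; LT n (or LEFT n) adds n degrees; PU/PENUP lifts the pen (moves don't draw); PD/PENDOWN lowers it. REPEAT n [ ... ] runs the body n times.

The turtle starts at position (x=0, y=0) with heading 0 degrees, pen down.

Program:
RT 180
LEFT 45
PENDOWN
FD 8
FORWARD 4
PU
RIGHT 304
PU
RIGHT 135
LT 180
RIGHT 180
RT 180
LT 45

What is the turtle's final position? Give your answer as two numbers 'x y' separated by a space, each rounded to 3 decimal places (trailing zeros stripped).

Executing turtle program step by step:
Start: pos=(0,0), heading=0, pen down
RT 180: heading 0 -> 180
LT 45: heading 180 -> 225
PD: pen down
FD 8: (0,0) -> (-5.657,-5.657) [heading=225, draw]
FD 4: (-5.657,-5.657) -> (-8.485,-8.485) [heading=225, draw]
PU: pen up
RT 304: heading 225 -> 281
PU: pen up
RT 135: heading 281 -> 146
LT 180: heading 146 -> 326
RT 180: heading 326 -> 146
RT 180: heading 146 -> 326
LT 45: heading 326 -> 11
Final: pos=(-8.485,-8.485), heading=11, 2 segment(s) drawn

Answer: -8.485 -8.485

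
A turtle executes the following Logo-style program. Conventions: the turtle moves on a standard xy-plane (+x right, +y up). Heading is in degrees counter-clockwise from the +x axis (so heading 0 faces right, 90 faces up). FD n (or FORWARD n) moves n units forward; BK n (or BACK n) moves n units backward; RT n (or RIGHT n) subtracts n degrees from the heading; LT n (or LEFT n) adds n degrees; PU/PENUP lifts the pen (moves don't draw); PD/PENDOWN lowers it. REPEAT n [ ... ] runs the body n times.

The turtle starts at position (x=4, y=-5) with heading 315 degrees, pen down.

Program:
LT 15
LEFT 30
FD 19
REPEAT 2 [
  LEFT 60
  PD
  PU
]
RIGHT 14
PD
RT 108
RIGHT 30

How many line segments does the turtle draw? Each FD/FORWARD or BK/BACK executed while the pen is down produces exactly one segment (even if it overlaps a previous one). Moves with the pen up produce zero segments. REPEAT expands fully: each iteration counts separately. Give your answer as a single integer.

Answer: 1

Derivation:
Executing turtle program step by step:
Start: pos=(4,-5), heading=315, pen down
LT 15: heading 315 -> 330
LT 30: heading 330 -> 0
FD 19: (4,-5) -> (23,-5) [heading=0, draw]
REPEAT 2 [
  -- iteration 1/2 --
  LT 60: heading 0 -> 60
  PD: pen down
  PU: pen up
  -- iteration 2/2 --
  LT 60: heading 60 -> 120
  PD: pen down
  PU: pen up
]
RT 14: heading 120 -> 106
PD: pen down
RT 108: heading 106 -> 358
RT 30: heading 358 -> 328
Final: pos=(23,-5), heading=328, 1 segment(s) drawn
Segments drawn: 1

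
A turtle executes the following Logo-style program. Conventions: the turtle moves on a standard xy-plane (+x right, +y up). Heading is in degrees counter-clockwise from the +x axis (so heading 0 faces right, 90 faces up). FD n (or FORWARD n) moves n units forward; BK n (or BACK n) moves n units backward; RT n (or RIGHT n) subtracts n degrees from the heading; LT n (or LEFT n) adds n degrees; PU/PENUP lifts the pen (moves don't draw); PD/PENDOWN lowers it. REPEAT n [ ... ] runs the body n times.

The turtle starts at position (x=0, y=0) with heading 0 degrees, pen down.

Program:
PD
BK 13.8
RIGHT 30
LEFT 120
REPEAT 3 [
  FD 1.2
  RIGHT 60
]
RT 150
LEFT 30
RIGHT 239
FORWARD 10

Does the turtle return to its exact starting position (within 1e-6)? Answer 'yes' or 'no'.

Executing turtle program step by step:
Start: pos=(0,0), heading=0, pen down
PD: pen down
BK 13.8: (0,0) -> (-13.8,0) [heading=0, draw]
RT 30: heading 0 -> 330
LT 120: heading 330 -> 90
REPEAT 3 [
  -- iteration 1/3 --
  FD 1.2: (-13.8,0) -> (-13.8,1.2) [heading=90, draw]
  RT 60: heading 90 -> 30
  -- iteration 2/3 --
  FD 1.2: (-13.8,1.2) -> (-12.761,1.8) [heading=30, draw]
  RT 60: heading 30 -> 330
  -- iteration 3/3 --
  FD 1.2: (-12.761,1.8) -> (-11.722,1.2) [heading=330, draw]
  RT 60: heading 330 -> 270
]
RT 150: heading 270 -> 120
LT 30: heading 120 -> 150
RT 239: heading 150 -> 271
FD 10: (-11.722,1.2) -> (-11.547,-8.798) [heading=271, draw]
Final: pos=(-11.547,-8.798), heading=271, 5 segment(s) drawn

Start position: (0, 0)
Final position: (-11.547, -8.798)
Distance = 14.517; >= 1e-6 -> NOT closed

Answer: no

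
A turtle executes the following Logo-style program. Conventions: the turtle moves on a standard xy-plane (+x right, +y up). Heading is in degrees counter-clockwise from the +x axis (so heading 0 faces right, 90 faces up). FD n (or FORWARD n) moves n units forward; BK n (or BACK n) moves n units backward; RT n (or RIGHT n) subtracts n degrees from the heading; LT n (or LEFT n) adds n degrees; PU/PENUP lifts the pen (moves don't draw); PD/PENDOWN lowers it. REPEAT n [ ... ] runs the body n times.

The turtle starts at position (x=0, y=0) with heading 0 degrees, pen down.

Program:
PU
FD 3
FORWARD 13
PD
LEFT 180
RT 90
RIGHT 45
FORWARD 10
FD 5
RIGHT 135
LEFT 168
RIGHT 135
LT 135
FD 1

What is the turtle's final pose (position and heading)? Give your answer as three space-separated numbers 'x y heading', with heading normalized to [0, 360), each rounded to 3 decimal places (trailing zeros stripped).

Executing turtle program step by step:
Start: pos=(0,0), heading=0, pen down
PU: pen up
FD 3: (0,0) -> (3,0) [heading=0, move]
FD 13: (3,0) -> (16,0) [heading=0, move]
PD: pen down
LT 180: heading 0 -> 180
RT 90: heading 180 -> 90
RT 45: heading 90 -> 45
FD 10: (16,0) -> (23.071,7.071) [heading=45, draw]
FD 5: (23.071,7.071) -> (26.607,10.607) [heading=45, draw]
RT 135: heading 45 -> 270
LT 168: heading 270 -> 78
RT 135: heading 78 -> 303
LT 135: heading 303 -> 78
FD 1: (26.607,10.607) -> (26.815,11.585) [heading=78, draw]
Final: pos=(26.815,11.585), heading=78, 3 segment(s) drawn

Answer: 26.815 11.585 78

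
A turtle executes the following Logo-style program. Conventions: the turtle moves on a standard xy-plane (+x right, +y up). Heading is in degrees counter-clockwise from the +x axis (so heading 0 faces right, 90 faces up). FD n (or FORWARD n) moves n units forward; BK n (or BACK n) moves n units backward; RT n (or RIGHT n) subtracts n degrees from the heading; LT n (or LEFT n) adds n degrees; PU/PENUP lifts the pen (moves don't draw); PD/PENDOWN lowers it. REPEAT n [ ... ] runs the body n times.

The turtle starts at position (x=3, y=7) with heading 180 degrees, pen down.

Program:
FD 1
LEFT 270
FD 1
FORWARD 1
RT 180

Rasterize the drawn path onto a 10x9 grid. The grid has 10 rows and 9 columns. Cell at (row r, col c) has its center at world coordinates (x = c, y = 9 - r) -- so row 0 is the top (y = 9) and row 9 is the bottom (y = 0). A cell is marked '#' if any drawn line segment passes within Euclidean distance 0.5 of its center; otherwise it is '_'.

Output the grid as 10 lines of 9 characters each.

Segment 0: (3,7) -> (2,7)
Segment 1: (2,7) -> (2,8)
Segment 2: (2,8) -> (2,9)

Answer: __#______
__#______
__##_____
_________
_________
_________
_________
_________
_________
_________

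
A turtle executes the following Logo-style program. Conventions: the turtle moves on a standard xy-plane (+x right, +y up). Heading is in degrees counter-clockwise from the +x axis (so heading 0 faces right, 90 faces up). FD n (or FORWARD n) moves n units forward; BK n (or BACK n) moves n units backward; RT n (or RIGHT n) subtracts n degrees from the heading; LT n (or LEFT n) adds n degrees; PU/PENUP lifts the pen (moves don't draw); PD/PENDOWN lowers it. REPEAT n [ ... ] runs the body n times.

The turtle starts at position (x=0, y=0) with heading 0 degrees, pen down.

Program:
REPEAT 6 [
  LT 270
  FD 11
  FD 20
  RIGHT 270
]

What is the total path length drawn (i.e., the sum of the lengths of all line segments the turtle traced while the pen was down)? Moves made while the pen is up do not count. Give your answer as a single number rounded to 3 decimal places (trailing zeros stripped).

Executing turtle program step by step:
Start: pos=(0,0), heading=0, pen down
REPEAT 6 [
  -- iteration 1/6 --
  LT 270: heading 0 -> 270
  FD 11: (0,0) -> (0,-11) [heading=270, draw]
  FD 20: (0,-11) -> (0,-31) [heading=270, draw]
  RT 270: heading 270 -> 0
  -- iteration 2/6 --
  LT 270: heading 0 -> 270
  FD 11: (0,-31) -> (0,-42) [heading=270, draw]
  FD 20: (0,-42) -> (0,-62) [heading=270, draw]
  RT 270: heading 270 -> 0
  -- iteration 3/6 --
  LT 270: heading 0 -> 270
  FD 11: (0,-62) -> (0,-73) [heading=270, draw]
  FD 20: (0,-73) -> (0,-93) [heading=270, draw]
  RT 270: heading 270 -> 0
  -- iteration 4/6 --
  LT 270: heading 0 -> 270
  FD 11: (0,-93) -> (0,-104) [heading=270, draw]
  FD 20: (0,-104) -> (0,-124) [heading=270, draw]
  RT 270: heading 270 -> 0
  -- iteration 5/6 --
  LT 270: heading 0 -> 270
  FD 11: (0,-124) -> (0,-135) [heading=270, draw]
  FD 20: (0,-135) -> (0,-155) [heading=270, draw]
  RT 270: heading 270 -> 0
  -- iteration 6/6 --
  LT 270: heading 0 -> 270
  FD 11: (0,-155) -> (0,-166) [heading=270, draw]
  FD 20: (0,-166) -> (0,-186) [heading=270, draw]
  RT 270: heading 270 -> 0
]
Final: pos=(0,-186), heading=0, 12 segment(s) drawn

Segment lengths:
  seg 1: (0,0) -> (0,-11), length = 11
  seg 2: (0,-11) -> (0,-31), length = 20
  seg 3: (0,-31) -> (0,-42), length = 11
  seg 4: (0,-42) -> (0,-62), length = 20
  seg 5: (0,-62) -> (0,-73), length = 11
  seg 6: (0,-73) -> (0,-93), length = 20
  seg 7: (0,-93) -> (0,-104), length = 11
  seg 8: (0,-104) -> (0,-124), length = 20
  seg 9: (0,-124) -> (0,-135), length = 11
  seg 10: (0,-135) -> (0,-155), length = 20
  seg 11: (0,-155) -> (0,-166), length = 11
  seg 12: (0,-166) -> (0,-186), length = 20
Total = 186

Answer: 186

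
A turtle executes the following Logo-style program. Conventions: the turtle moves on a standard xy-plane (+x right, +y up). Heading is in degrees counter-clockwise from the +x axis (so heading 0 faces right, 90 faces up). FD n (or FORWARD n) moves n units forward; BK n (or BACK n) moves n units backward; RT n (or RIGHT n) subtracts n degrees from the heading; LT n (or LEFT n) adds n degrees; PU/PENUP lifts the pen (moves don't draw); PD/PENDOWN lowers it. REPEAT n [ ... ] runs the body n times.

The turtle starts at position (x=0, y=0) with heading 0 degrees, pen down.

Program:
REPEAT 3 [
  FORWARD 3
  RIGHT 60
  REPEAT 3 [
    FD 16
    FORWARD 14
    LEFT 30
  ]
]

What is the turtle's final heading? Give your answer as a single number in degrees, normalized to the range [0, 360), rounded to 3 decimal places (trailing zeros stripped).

Executing turtle program step by step:
Start: pos=(0,0), heading=0, pen down
REPEAT 3 [
  -- iteration 1/3 --
  FD 3: (0,0) -> (3,0) [heading=0, draw]
  RT 60: heading 0 -> 300
  REPEAT 3 [
    -- iteration 1/3 --
    FD 16: (3,0) -> (11,-13.856) [heading=300, draw]
    FD 14: (11,-13.856) -> (18,-25.981) [heading=300, draw]
    LT 30: heading 300 -> 330
    -- iteration 2/3 --
    FD 16: (18,-25.981) -> (31.856,-33.981) [heading=330, draw]
    FD 14: (31.856,-33.981) -> (43.981,-40.981) [heading=330, draw]
    LT 30: heading 330 -> 0
    -- iteration 3/3 --
    FD 16: (43.981,-40.981) -> (59.981,-40.981) [heading=0, draw]
    FD 14: (59.981,-40.981) -> (73.981,-40.981) [heading=0, draw]
    LT 30: heading 0 -> 30
  ]
  -- iteration 2/3 --
  FD 3: (73.981,-40.981) -> (76.579,-39.481) [heading=30, draw]
  RT 60: heading 30 -> 330
  REPEAT 3 [
    -- iteration 1/3 --
    FD 16: (76.579,-39.481) -> (90.435,-47.481) [heading=330, draw]
    FD 14: (90.435,-47.481) -> (102.56,-54.481) [heading=330, draw]
    LT 30: heading 330 -> 0
    -- iteration 2/3 --
    FD 16: (102.56,-54.481) -> (118.56,-54.481) [heading=0, draw]
    FD 14: (118.56,-54.481) -> (132.56,-54.481) [heading=0, draw]
    LT 30: heading 0 -> 30
    -- iteration 3/3 --
    FD 16: (132.56,-54.481) -> (146.416,-46.481) [heading=30, draw]
    FD 14: (146.416,-46.481) -> (158.54,-39.481) [heading=30, draw]
    LT 30: heading 30 -> 60
  ]
  -- iteration 3/3 --
  FD 3: (158.54,-39.481) -> (160.04,-36.883) [heading=60, draw]
  RT 60: heading 60 -> 0
  REPEAT 3 [
    -- iteration 1/3 --
    FD 16: (160.04,-36.883) -> (176.04,-36.883) [heading=0, draw]
    FD 14: (176.04,-36.883) -> (190.04,-36.883) [heading=0, draw]
    LT 30: heading 0 -> 30
    -- iteration 2/3 --
    FD 16: (190.04,-36.883) -> (203.897,-28.883) [heading=30, draw]
    FD 14: (203.897,-28.883) -> (216.021,-21.883) [heading=30, draw]
    LT 30: heading 30 -> 60
    -- iteration 3/3 --
    FD 16: (216.021,-21.883) -> (224.021,-8.026) [heading=60, draw]
    FD 14: (224.021,-8.026) -> (231.021,4.098) [heading=60, draw]
    LT 30: heading 60 -> 90
  ]
]
Final: pos=(231.021,4.098), heading=90, 21 segment(s) drawn

Answer: 90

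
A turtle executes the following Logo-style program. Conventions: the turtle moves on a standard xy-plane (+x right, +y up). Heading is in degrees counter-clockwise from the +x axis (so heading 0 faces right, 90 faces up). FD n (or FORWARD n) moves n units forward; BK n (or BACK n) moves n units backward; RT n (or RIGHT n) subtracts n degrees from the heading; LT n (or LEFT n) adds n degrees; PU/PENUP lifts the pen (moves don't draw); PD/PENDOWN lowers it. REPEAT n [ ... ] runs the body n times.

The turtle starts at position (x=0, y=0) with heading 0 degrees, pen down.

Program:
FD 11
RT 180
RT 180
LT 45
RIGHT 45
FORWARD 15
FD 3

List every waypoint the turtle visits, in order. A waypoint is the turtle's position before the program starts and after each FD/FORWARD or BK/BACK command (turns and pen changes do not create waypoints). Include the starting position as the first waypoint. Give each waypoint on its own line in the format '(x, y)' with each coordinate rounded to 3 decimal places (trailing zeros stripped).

Answer: (0, 0)
(11, 0)
(26, 0)
(29, 0)

Derivation:
Executing turtle program step by step:
Start: pos=(0,0), heading=0, pen down
FD 11: (0,0) -> (11,0) [heading=0, draw]
RT 180: heading 0 -> 180
RT 180: heading 180 -> 0
LT 45: heading 0 -> 45
RT 45: heading 45 -> 0
FD 15: (11,0) -> (26,0) [heading=0, draw]
FD 3: (26,0) -> (29,0) [heading=0, draw]
Final: pos=(29,0), heading=0, 3 segment(s) drawn
Waypoints (4 total):
(0, 0)
(11, 0)
(26, 0)
(29, 0)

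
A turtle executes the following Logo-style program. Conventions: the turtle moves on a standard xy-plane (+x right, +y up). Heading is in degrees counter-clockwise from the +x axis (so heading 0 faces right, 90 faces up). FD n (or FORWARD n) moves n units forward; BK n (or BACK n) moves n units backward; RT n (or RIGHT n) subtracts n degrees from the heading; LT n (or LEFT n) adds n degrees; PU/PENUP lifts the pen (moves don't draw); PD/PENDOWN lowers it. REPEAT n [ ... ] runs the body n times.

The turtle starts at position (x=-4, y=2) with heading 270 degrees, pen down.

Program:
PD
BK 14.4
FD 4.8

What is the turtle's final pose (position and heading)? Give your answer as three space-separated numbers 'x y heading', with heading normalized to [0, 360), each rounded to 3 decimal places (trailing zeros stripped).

Executing turtle program step by step:
Start: pos=(-4,2), heading=270, pen down
PD: pen down
BK 14.4: (-4,2) -> (-4,16.4) [heading=270, draw]
FD 4.8: (-4,16.4) -> (-4,11.6) [heading=270, draw]
Final: pos=(-4,11.6), heading=270, 2 segment(s) drawn

Answer: -4 11.6 270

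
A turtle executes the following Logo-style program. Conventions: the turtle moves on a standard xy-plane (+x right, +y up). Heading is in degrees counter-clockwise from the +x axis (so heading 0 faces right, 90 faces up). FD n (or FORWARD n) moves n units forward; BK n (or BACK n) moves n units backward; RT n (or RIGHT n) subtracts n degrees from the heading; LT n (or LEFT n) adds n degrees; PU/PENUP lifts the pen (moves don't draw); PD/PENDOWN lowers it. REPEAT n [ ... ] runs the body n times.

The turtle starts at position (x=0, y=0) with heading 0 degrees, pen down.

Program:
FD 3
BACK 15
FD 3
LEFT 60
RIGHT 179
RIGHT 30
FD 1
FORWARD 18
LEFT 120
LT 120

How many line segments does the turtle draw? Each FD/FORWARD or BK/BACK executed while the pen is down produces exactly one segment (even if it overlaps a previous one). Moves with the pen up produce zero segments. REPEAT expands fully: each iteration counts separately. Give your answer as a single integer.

Answer: 5

Derivation:
Executing turtle program step by step:
Start: pos=(0,0), heading=0, pen down
FD 3: (0,0) -> (3,0) [heading=0, draw]
BK 15: (3,0) -> (-12,0) [heading=0, draw]
FD 3: (-12,0) -> (-9,0) [heading=0, draw]
LT 60: heading 0 -> 60
RT 179: heading 60 -> 241
RT 30: heading 241 -> 211
FD 1: (-9,0) -> (-9.857,-0.515) [heading=211, draw]
FD 18: (-9.857,-0.515) -> (-25.286,-9.786) [heading=211, draw]
LT 120: heading 211 -> 331
LT 120: heading 331 -> 91
Final: pos=(-25.286,-9.786), heading=91, 5 segment(s) drawn
Segments drawn: 5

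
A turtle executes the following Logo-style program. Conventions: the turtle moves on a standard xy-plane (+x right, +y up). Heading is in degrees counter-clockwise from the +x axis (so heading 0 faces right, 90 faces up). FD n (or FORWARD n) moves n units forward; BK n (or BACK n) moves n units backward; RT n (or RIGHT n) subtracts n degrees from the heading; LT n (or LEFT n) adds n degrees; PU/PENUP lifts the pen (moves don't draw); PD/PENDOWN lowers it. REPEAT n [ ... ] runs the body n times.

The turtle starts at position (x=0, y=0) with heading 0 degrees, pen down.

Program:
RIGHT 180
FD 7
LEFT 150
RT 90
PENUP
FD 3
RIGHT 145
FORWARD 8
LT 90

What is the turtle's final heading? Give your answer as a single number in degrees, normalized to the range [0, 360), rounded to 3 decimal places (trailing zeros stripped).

Executing turtle program step by step:
Start: pos=(0,0), heading=0, pen down
RT 180: heading 0 -> 180
FD 7: (0,0) -> (-7,0) [heading=180, draw]
LT 150: heading 180 -> 330
RT 90: heading 330 -> 240
PU: pen up
FD 3: (-7,0) -> (-8.5,-2.598) [heading=240, move]
RT 145: heading 240 -> 95
FD 8: (-8.5,-2.598) -> (-9.197,5.371) [heading=95, move]
LT 90: heading 95 -> 185
Final: pos=(-9.197,5.371), heading=185, 1 segment(s) drawn

Answer: 185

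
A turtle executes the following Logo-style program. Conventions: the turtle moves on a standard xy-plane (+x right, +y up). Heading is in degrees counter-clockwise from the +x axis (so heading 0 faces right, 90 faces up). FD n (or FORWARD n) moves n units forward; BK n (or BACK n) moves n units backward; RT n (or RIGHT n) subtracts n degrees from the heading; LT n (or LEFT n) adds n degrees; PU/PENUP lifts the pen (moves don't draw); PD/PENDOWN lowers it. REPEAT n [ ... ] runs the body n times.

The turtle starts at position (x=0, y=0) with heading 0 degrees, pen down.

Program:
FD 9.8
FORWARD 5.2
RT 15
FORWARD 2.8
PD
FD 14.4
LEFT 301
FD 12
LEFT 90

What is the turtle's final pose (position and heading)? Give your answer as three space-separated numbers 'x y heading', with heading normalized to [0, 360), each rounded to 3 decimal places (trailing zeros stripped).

Answer: 34.922 -15.987 16

Derivation:
Executing turtle program step by step:
Start: pos=(0,0), heading=0, pen down
FD 9.8: (0,0) -> (9.8,0) [heading=0, draw]
FD 5.2: (9.8,0) -> (15,0) [heading=0, draw]
RT 15: heading 0 -> 345
FD 2.8: (15,0) -> (17.705,-0.725) [heading=345, draw]
PD: pen down
FD 14.4: (17.705,-0.725) -> (31.614,-4.452) [heading=345, draw]
LT 301: heading 345 -> 286
FD 12: (31.614,-4.452) -> (34.922,-15.987) [heading=286, draw]
LT 90: heading 286 -> 16
Final: pos=(34.922,-15.987), heading=16, 5 segment(s) drawn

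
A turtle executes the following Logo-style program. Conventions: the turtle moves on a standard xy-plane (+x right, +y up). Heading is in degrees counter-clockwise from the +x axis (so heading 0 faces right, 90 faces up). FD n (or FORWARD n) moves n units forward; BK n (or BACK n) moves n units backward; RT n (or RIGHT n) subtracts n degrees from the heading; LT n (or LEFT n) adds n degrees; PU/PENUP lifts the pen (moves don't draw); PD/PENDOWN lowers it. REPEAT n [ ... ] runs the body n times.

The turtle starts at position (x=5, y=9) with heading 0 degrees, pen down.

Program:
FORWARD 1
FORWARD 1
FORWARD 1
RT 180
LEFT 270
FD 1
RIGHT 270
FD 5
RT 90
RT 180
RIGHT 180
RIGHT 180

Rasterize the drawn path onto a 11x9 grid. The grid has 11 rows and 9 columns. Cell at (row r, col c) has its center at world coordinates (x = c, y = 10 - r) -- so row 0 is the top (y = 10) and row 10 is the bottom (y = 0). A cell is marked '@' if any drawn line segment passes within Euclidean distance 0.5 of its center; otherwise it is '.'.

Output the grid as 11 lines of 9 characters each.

Segment 0: (5,9) -> (6,9)
Segment 1: (6,9) -> (7,9)
Segment 2: (7,9) -> (8,9)
Segment 3: (8,9) -> (8,10)
Segment 4: (8,10) -> (3,10)

Answer: ...@@@@@@
.....@@@@
.........
.........
.........
.........
.........
.........
.........
.........
.........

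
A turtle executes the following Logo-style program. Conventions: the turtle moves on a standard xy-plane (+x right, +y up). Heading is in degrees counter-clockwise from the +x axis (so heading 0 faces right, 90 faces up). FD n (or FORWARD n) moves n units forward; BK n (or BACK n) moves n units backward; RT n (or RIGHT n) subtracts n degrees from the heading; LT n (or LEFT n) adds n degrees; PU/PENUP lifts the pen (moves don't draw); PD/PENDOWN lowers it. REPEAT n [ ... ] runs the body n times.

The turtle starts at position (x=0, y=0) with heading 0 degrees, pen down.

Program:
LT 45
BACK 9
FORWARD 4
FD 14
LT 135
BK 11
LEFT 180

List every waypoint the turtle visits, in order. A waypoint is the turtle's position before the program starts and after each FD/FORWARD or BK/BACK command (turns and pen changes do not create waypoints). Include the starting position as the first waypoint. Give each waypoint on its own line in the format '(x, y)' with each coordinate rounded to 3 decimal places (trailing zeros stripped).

Executing turtle program step by step:
Start: pos=(0,0), heading=0, pen down
LT 45: heading 0 -> 45
BK 9: (0,0) -> (-6.364,-6.364) [heading=45, draw]
FD 4: (-6.364,-6.364) -> (-3.536,-3.536) [heading=45, draw]
FD 14: (-3.536,-3.536) -> (6.364,6.364) [heading=45, draw]
LT 135: heading 45 -> 180
BK 11: (6.364,6.364) -> (17.364,6.364) [heading=180, draw]
LT 180: heading 180 -> 0
Final: pos=(17.364,6.364), heading=0, 4 segment(s) drawn
Waypoints (5 total):
(0, 0)
(-6.364, -6.364)
(-3.536, -3.536)
(6.364, 6.364)
(17.364, 6.364)

Answer: (0, 0)
(-6.364, -6.364)
(-3.536, -3.536)
(6.364, 6.364)
(17.364, 6.364)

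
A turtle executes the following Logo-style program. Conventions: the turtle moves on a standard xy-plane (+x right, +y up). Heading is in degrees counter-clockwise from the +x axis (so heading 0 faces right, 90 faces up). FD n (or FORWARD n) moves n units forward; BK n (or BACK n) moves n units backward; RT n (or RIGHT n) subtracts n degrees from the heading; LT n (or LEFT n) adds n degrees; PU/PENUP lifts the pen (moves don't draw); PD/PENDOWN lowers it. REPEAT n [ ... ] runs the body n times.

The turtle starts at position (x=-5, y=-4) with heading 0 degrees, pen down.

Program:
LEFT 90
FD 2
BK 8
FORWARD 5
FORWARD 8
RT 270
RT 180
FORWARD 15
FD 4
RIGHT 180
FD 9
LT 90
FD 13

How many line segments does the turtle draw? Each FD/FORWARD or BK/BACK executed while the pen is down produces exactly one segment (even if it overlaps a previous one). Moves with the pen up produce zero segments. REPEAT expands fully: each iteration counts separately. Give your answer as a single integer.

Answer: 8

Derivation:
Executing turtle program step by step:
Start: pos=(-5,-4), heading=0, pen down
LT 90: heading 0 -> 90
FD 2: (-5,-4) -> (-5,-2) [heading=90, draw]
BK 8: (-5,-2) -> (-5,-10) [heading=90, draw]
FD 5: (-5,-10) -> (-5,-5) [heading=90, draw]
FD 8: (-5,-5) -> (-5,3) [heading=90, draw]
RT 270: heading 90 -> 180
RT 180: heading 180 -> 0
FD 15: (-5,3) -> (10,3) [heading=0, draw]
FD 4: (10,3) -> (14,3) [heading=0, draw]
RT 180: heading 0 -> 180
FD 9: (14,3) -> (5,3) [heading=180, draw]
LT 90: heading 180 -> 270
FD 13: (5,3) -> (5,-10) [heading=270, draw]
Final: pos=(5,-10), heading=270, 8 segment(s) drawn
Segments drawn: 8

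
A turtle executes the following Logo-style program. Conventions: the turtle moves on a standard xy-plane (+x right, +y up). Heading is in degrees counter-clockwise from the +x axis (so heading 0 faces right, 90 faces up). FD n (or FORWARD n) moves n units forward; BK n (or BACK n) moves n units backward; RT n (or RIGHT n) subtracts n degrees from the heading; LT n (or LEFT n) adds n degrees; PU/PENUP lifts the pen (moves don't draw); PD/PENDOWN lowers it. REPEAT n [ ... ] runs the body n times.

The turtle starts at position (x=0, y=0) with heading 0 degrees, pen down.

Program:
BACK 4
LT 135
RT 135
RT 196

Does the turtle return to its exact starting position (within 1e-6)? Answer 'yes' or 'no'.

Answer: no

Derivation:
Executing turtle program step by step:
Start: pos=(0,0), heading=0, pen down
BK 4: (0,0) -> (-4,0) [heading=0, draw]
LT 135: heading 0 -> 135
RT 135: heading 135 -> 0
RT 196: heading 0 -> 164
Final: pos=(-4,0), heading=164, 1 segment(s) drawn

Start position: (0, 0)
Final position: (-4, 0)
Distance = 4; >= 1e-6 -> NOT closed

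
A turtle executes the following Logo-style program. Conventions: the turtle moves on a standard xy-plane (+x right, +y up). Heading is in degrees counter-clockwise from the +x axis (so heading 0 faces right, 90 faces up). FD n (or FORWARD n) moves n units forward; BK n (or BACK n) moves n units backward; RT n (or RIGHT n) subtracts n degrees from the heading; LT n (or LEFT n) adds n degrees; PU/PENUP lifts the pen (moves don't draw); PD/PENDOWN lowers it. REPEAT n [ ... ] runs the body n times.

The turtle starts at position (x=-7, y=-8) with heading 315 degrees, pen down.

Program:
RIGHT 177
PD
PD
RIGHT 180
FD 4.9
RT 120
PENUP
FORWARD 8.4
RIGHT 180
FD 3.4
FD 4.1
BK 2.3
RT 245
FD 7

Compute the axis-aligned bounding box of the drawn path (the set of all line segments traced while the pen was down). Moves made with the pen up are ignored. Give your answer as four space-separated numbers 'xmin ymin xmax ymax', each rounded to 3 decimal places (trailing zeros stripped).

Executing turtle program step by step:
Start: pos=(-7,-8), heading=315, pen down
RT 177: heading 315 -> 138
PD: pen down
PD: pen down
RT 180: heading 138 -> 318
FD 4.9: (-7,-8) -> (-3.359,-11.279) [heading=318, draw]
RT 120: heading 318 -> 198
PU: pen up
FD 8.4: (-3.359,-11.279) -> (-11.347,-13.874) [heading=198, move]
RT 180: heading 198 -> 18
FD 3.4: (-11.347,-13.874) -> (-8.114,-12.824) [heading=18, move]
FD 4.1: (-8.114,-12.824) -> (-4.215,-11.557) [heading=18, move]
BK 2.3: (-4.215,-11.557) -> (-6.402,-12.268) [heading=18, move]
RT 245: heading 18 -> 133
FD 7: (-6.402,-12.268) -> (-11.176,-7.148) [heading=133, move]
Final: pos=(-11.176,-7.148), heading=133, 1 segment(s) drawn

Segment endpoints: x in {-7, -3.359}, y in {-11.279, -8}
xmin=-7, ymin=-11.279, xmax=-3.359, ymax=-8

Answer: -7 -11.279 -3.359 -8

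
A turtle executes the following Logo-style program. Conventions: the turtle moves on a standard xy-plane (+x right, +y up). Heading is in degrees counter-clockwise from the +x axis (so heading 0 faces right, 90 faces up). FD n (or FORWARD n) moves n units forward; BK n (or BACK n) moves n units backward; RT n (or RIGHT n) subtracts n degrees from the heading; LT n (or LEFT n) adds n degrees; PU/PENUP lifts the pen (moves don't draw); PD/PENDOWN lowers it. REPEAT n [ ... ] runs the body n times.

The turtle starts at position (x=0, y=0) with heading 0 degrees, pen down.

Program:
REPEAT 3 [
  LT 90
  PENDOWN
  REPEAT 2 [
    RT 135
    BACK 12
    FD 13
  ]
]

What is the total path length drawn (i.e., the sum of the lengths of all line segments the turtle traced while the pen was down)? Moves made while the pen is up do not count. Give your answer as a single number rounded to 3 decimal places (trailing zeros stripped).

Executing turtle program step by step:
Start: pos=(0,0), heading=0, pen down
REPEAT 3 [
  -- iteration 1/3 --
  LT 90: heading 0 -> 90
  PD: pen down
  REPEAT 2 [
    -- iteration 1/2 --
    RT 135: heading 90 -> 315
    BK 12: (0,0) -> (-8.485,8.485) [heading=315, draw]
    FD 13: (-8.485,8.485) -> (0.707,-0.707) [heading=315, draw]
    -- iteration 2/2 --
    RT 135: heading 315 -> 180
    BK 12: (0.707,-0.707) -> (12.707,-0.707) [heading=180, draw]
    FD 13: (12.707,-0.707) -> (-0.293,-0.707) [heading=180, draw]
  ]
  -- iteration 2/3 --
  LT 90: heading 180 -> 270
  PD: pen down
  REPEAT 2 [
    -- iteration 1/2 --
    RT 135: heading 270 -> 135
    BK 12: (-0.293,-0.707) -> (8.192,-9.192) [heading=135, draw]
    FD 13: (8.192,-9.192) -> (-1,0) [heading=135, draw]
    -- iteration 2/2 --
    RT 135: heading 135 -> 0
    BK 12: (-1,0) -> (-13,0) [heading=0, draw]
    FD 13: (-13,0) -> (0,0) [heading=0, draw]
  ]
  -- iteration 3/3 --
  LT 90: heading 0 -> 90
  PD: pen down
  REPEAT 2 [
    -- iteration 1/2 --
    RT 135: heading 90 -> 315
    BK 12: (0,0) -> (-8.485,8.485) [heading=315, draw]
    FD 13: (-8.485,8.485) -> (0.707,-0.707) [heading=315, draw]
    -- iteration 2/2 --
    RT 135: heading 315 -> 180
    BK 12: (0.707,-0.707) -> (12.707,-0.707) [heading=180, draw]
    FD 13: (12.707,-0.707) -> (-0.293,-0.707) [heading=180, draw]
  ]
]
Final: pos=(-0.293,-0.707), heading=180, 12 segment(s) drawn

Segment lengths:
  seg 1: (0,0) -> (-8.485,8.485), length = 12
  seg 2: (-8.485,8.485) -> (0.707,-0.707), length = 13
  seg 3: (0.707,-0.707) -> (12.707,-0.707), length = 12
  seg 4: (12.707,-0.707) -> (-0.293,-0.707), length = 13
  seg 5: (-0.293,-0.707) -> (8.192,-9.192), length = 12
  seg 6: (8.192,-9.192) -> (-1,0), length = 13
  seg 7: (-1,0) -> (-13,0), length = 12
  seg 8: (-13,0) -> (0,0), length = 13
  seg 9: (0,0) -> (-8.485,8.485), length = 12
  seg 10: (-8.485,8.485) -> (0.707,-0.707), length = 13
  seg 11: (0.707,-0.707) -> (12.707,-0.707), length = 12
  seg 12: (12.707,-0.707) -> (-0.293,-0.707), length = 13
Total = 150

Answer: 150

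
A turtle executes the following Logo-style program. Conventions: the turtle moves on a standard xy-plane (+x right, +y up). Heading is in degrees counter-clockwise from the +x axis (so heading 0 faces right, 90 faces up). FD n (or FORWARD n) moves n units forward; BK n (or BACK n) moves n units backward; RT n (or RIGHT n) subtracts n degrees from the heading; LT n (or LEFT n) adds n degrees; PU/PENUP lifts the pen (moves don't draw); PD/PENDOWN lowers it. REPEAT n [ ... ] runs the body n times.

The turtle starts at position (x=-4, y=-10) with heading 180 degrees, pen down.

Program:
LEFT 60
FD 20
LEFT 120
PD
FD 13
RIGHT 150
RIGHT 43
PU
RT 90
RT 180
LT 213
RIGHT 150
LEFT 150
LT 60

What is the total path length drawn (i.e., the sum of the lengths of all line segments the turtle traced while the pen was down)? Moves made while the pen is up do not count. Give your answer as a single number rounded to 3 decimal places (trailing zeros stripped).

Executing turtle program step by step:
Start: pos=(-4,-10), heading=180, pen down
LT 60: heading 180 -> 240
FD 20: (-4,-10) -> (-14,-27.321) [heading=240, draw]
LT 120: heading 240 -> 0
PD: pen down
FD 13: (-14,-27.321) -> (-1,-27.321) [heading=0, draw]
RT 150: heading 0 -> 210
RT 43: heading 210 -> 167
PU: pen up
RT 90: heading 167 -> 77
RT 180: heading 77 -> 257
LT 213: heading 257 -> 110
RT 150: heading 110 -> 320
LT 150: heading 320 -> 110
LT 60: heading 110 -> 170
Final: pos=(-1,-27.321), heading=170, 2 segment(s) drawn

Segment lengths:
  seg 1: (-4,-10) -> (-14,-27.321), length = 20
  seg 2: (-14,-27.321) -> (-1,-27.321), length = 13
Total = 33

Answer: 33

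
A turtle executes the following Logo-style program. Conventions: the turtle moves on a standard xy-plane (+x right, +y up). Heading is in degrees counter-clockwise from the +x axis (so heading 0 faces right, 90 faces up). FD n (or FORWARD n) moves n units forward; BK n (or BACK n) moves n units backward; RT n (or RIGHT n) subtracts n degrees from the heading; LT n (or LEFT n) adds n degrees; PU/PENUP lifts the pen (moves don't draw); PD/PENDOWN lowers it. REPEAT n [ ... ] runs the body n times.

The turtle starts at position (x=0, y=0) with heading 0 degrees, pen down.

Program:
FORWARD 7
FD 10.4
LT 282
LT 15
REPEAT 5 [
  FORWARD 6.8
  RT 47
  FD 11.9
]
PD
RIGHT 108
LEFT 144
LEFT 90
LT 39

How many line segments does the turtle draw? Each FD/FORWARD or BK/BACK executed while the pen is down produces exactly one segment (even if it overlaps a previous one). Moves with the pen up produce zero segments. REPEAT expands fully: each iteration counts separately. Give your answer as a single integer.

Answer: 12

Derivation:
Executing turtle program step by step:
Start: pos=(0,0), heading=0, pen down
FD 7: (0,0) -> (7,0) [heading=0, draw]
FD 10.4: (7,0) -> (17.4,0) [heading=0, draw]
LT 282: heading 0 -> 282
LT 15: heading 282 -> 297
REPEAT 5 [
  -- iteration 1/5 --
  FD 6.8: (17.4,0) -> (20.487,-6.059) [heading=297, draw]
  RT 47: heading 297 -> 250
  FD 11.9: (20.487,-6.059) -> (16.417,-17.241) [heading=250, draw]
  -- iteration 2/5 --
  FD 6.8: (16.417,-17.241) -> (14.091,-23.631) [heading=250, draw]
  RT 47: heading 250 -> 203
  FD 11.9: (14.091,-23.631) -> (3.137,-28.281) [heading=203, draw]
  -- iteration 3/5 --
  FD 6.8: (3.137,-28.281) -> (-3.122,-30.938) [heading=203, draw]
  RT 47: heading 203 -> 156
  FD 11.9: (-3.122,-30.938) -> (-13.993,-26.098) [heading=156, draw]
  -- iteration 4/5 --
  FD 6.8: (-13.993,-26.098) -> (-20.205,-23.332) [heading=156, draw]
  RT 47: heading 156 -> 109
  FD 11.9: (-20.205,-23.332) -> (-24.08,-12.08) [heading=109, draw]
  -- iteration 5/5 --
  FD 6.8: (-24.08,-12.08) -> (-26.294,-5.651) [heading=109, draw]
  RT 47: heading 109 -> 62
  FD 11.9: (-26.294,-5.651) -> (-20.707,4.856) [heading=62, draw]
]
PD: pen down
RT 108: heading 62 -> 314
LT 144: heading 314 -> 98
LT 90: heading 98 -> 188
LT 39: heading 188 -> 227
Final: pos=(-20.707,4.856), heading=227, 12 segment(s) drawn
Segments drawn: 12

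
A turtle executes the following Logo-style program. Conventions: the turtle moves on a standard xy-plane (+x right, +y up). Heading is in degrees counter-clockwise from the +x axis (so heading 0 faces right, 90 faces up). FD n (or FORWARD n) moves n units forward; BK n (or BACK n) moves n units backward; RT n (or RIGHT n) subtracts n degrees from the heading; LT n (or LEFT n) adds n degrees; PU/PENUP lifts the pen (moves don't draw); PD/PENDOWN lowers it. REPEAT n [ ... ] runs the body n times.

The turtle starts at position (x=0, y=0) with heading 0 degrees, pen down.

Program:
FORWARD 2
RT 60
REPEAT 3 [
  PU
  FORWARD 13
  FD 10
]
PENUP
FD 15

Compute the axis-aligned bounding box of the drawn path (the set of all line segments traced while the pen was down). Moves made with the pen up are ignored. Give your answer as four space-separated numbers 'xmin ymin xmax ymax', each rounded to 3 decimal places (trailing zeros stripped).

Answer: 0 0 2 0

Derivation:
Executing turtle program step by step:
Start: pos=(0,0), heading=0, pen down
FD 2: (0,0) -> (2,0) [heading=0, draw]
RT 60: heading 0 -> 300
REPEAT 3 [
  -- iteration 1/3 --
  PU: pen up
  FD 13: (2,0) -> (8.5,-11.258) [heading=300, move]
  FD 10: (8.5,-11.258) -> (13.5,-19.919) [heading=300, move]
  -- iteration 2/3 --
  PU: pen up
  FD 13: (13.5,-19.919) -> (20,-31.177) [heading=300, move]
  FD 10: (20,-31.177) -> (25,-39.837) [heading=300, move]
  -- iteration 3/3 --
  PU: pen up
  FD 13: (25,-39.837) -> (31.5,-51.095) [heading=300, move]
  FD 10: (31.5,-51.095) -> (36.5,-59.756) [heading=300, move]
]
PU: pen up
FD 15: (36.5,-59.756) -> (44,-72.746) [heading=300, move]
Final: pos=(44,-72.746), heading=300, 1 segment(s) drawn

Segment endpoints: x in {0, 2}, y in {0}
xmin=0, ymin=0, xmax=2, ymax=0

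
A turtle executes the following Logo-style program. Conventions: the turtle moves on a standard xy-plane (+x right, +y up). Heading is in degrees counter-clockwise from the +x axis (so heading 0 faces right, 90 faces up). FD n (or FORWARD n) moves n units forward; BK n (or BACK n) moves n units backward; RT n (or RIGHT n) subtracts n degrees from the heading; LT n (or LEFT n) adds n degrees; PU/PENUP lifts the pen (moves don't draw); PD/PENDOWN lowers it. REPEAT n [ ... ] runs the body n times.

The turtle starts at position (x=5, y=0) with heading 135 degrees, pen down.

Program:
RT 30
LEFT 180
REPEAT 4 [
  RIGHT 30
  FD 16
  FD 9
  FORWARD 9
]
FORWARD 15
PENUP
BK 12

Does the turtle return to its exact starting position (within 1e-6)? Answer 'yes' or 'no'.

Answer: no

Derivation:
Executing turtle program step by step:
Start: pos=(5,0), heading=135, pen down
RT 30: heading 135 -> 105
LT 180: heading 105 -> 285
REPEAT 4 [
  -- iteration 1/4 --
  RT 30: heading 285 -> 255
  FD 16: (5,0) -> (0.859,-15.455) [heading=255, draw]
  FD 9: (0.859,-15.455) -> (-1.47,-24.148) [heading=255, draw]
  FD 9: (-1.47,-24.148) -> (-3.8,-32.841) [heading=255, draw]
  -- iteration 2/4 --
  RT 30: heading 255 -> 225
  FD 16: (-3.8,-32.841) -> (-15.114,-44.155) [heading=225, draw]
  FD 9: (-15.114,-44.155) -> (-21.478,-50.519) [heading=225, draw]
  FD 9: (-21.478,-50.519) -> (-27.841,-56.883) [heading=225, draw]
  -- iteration 3/4 --
  RT 30: heading 225 -> 195
  FD 16: (-27.841,-56.883) -> (-43.296,-61.024) [heading=195, draw]
  FD 9: (-43.296,-61.024) -> (-51.99,-63.354) [heading=195, draw]
  FD 9: (-51.99,-63.354) -> (-60.683,-65.683) [heading=195, draw]
  -- iteration 4/4 --
  RT 30: heading 195 -> 165
  FD 16: (-60.683,-65.683) -> (-76.138,-61.542) [heading=165, draw]
  FD 9: (-76.138,-61.542) -> (-84.831,-59.212) [heading=165, draw]
  FD 9: (-84.831,-59.212) -> (-93.524,-56.883) [heading=165, draw]
]
FD 15: (-93.524,-56.883) -> (-108.013,-53.001) [heading=165, draw]
PU: pen up
BK 12: (-108.013,-53.001) -> (-96.422,-56.107) [heading=165, move]
Final: pos=(-96.422,-56.107), heading=165, 13 segment(s) drawn

Start position: (5, 0)
Final position: (-96.422, -56.107)
Distance = 115.907; >= 1e-6 -> NOT closed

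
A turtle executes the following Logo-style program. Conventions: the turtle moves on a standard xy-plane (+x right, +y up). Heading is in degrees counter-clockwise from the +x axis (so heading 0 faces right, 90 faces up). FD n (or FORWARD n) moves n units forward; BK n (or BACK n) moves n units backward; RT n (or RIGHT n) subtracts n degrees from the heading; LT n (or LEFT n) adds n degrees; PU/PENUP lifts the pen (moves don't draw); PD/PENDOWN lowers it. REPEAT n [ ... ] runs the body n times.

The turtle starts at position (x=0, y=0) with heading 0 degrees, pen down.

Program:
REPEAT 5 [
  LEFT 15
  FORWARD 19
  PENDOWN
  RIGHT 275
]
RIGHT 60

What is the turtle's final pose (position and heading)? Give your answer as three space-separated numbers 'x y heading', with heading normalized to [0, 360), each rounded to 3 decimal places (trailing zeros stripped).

Answer: 19.092 13.368 80

Derivation:
Executing turtle program step by step:
Start: pos=(0,0), heading=0, pen down
REPEAT 5 [
  -- iteration 1/5 --
  LT 15: heading 0 -> 15
  FD 19: (0,0) -> (18.353,4.918) [heading=15, draw]
  PD: pen down
  RT 275: heading 15 -> 100
  -- iteration 2/5 --
  LT 15: heading 100 -> 115
  FD 19: (18.353,4.918) -> (10.323,22.137) [heading=115, draw]
  PD: pen down
  RT 275: heading 115 -> 200
  -- iteration 3/5 --
  LT 15: heading 200 -> 215
  FD 19: (10.323,22.137) -> (-5.241,11.239) [heading=215, draw]
  PD: pen down
  RT 275: heading 215 -> 300
  -- iteration 4/5 --
  LT 15: heading 300 -> 315
  FD 19: (-5.241,11.239) -> (8.194,-2.196) [heading=315, draw]
  PD: pen down
  RT 275: heading 315 -> 40
  -- iteration 5/5 --
  LT 15: heading 40 -> 55
  FD 19: (8.194,-2.196) -> (19.092,13.368) [heading=55, draw]
  PD: pen down
  RT 275: heading 55 -> 140
]
RT 60: heading 140 -> 80
Final: pos=(19.092,13.368), heading=80, 5 segment(s) drawn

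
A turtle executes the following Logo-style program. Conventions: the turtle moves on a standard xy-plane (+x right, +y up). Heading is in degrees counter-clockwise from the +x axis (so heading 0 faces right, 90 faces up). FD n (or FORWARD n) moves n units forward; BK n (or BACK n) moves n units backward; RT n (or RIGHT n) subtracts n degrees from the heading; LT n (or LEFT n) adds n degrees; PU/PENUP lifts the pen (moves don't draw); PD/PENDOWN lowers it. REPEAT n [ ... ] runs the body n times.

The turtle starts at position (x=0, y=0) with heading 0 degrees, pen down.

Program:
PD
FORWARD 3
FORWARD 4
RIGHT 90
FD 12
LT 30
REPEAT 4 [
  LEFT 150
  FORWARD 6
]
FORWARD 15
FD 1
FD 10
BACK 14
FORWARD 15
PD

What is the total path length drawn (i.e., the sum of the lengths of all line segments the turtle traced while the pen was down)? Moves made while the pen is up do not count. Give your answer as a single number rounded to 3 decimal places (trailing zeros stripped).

Executing turtle program step by step:
Start: pos=(0,0), heading=0, pen down
PD: pen down
FD 3: (0,0) -> (3,0) [heading=0, draw]
FD 4: (3,0) -> (7,0) [heading=0, draw]
RT 90: heading 0 -> 270
FD 12: (7,0) -> (7,-12) [heading=270, draw]
LT 30: heading 270 -> 300
REPEAT 4 [
  -- iteration 1/4 --
  LT 150: heading 300 -> 90
  FD 6: (7,-12) -> (7,-6) [heading=90, draw]
  -- iteration 2/4 --
  LT 150: heading 90 -> 240
  FD 6: (7,-6) -> (4,-11.196) [heading=240, draw]
  -- iteration 3/4 --
  LT 150: heading 240 -> 30
  FD 6: (4,-11.196) -> (9.196,-8.196) [heading=30, draw]
  -- iteration 4/4 --
  LT 150: heading 30 -> 180
  FD 6: (9.196,-8.196) -> (3.196,-8.196) [heading=180, draw]
]
FD 15: (3.196,-8.196) -> (-11.804,-8.196) [heading=180, draw]
FD 1: (-11.804,-8.196) -> (-12.804,-8.196) [heading=180, draw]
FD 10: (-12.804,-8.196) -> (-22.804,-8.196) [heading=180, draw]
BK 14: (-22.804,-8.196) -> (-8.804,-8.196) [heading=180, draw]
FD 15: (-8.804,-8.196) -> (-23.804,-8.196) [heading=180, draw]
PD: pen down
Final: pos=(-23.804,-8.196), heading=180, 12 segment(s) drawn

Segment lengths:
  seg 1: (0,0) -> (3,0), length = 3
  seg 2: (3,0) -> (7,0), length = 4
  seg 3: (7,0) -> (7,-12), length = 12
  seg 4: (7,-12) -> (7,-6), length = 6
  seg 5: (7,-6) -> (4,-11.196), length = 6
  seg 6: (4,-11.196) -> (9.196,-8.196), length = 6
  seg 7: (9.196,-8.196) -> (3.196,-8.196), length = 6
  seg 8: (3.196,-8.196) -> (-11.804,-8.196), length = 15
  seg 9: (-11.804,-8.196) -> (-12.804,-8.196), length = 1
  seg 10: (-12.804,-8.196) -> (-22.804,-8.196), length = 10
  seg 11: (-22.804,-8.196) -> (-8.804,-8.196), length = 14
  seg 12: (-8.804,-8.196) -> (-23.804,-8.196), length = 15
Total = 98

Answer: 98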